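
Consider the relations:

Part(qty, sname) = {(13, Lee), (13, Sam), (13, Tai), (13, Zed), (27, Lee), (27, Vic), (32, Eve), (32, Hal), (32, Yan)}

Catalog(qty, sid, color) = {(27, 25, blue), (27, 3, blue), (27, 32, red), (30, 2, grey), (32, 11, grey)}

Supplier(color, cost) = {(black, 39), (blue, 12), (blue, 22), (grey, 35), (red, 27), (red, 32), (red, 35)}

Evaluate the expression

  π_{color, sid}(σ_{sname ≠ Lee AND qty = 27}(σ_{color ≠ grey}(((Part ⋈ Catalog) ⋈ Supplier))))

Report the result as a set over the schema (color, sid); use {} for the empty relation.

{(blue, 25), (blue, 3), (red, 32)}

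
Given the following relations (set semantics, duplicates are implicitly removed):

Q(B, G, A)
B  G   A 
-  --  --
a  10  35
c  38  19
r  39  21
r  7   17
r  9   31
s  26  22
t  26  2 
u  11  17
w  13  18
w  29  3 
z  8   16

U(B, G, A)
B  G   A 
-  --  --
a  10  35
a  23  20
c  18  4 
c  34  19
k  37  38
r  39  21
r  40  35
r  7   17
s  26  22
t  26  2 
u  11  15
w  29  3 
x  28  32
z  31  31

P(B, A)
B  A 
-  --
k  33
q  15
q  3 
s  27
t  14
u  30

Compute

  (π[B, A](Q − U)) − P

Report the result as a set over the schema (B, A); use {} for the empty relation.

{(c, 19), (r, 31), (u, 17), (w, 18), (z, 16)}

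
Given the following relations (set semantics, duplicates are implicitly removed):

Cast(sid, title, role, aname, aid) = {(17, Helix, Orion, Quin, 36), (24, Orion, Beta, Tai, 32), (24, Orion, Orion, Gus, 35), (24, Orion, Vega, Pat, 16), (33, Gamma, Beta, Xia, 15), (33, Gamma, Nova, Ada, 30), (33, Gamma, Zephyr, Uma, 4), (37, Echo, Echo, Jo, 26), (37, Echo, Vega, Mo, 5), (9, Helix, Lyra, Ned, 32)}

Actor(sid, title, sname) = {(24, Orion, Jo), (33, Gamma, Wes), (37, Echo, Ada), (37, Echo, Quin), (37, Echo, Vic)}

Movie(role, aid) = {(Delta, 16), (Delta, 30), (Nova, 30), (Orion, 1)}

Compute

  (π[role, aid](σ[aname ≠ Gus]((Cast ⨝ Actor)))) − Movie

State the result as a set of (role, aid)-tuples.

{(Beta, 15), (Beta, 32), (Echo, 26), (Vega, 16), (Vega, 5), (Zephyr, 4)}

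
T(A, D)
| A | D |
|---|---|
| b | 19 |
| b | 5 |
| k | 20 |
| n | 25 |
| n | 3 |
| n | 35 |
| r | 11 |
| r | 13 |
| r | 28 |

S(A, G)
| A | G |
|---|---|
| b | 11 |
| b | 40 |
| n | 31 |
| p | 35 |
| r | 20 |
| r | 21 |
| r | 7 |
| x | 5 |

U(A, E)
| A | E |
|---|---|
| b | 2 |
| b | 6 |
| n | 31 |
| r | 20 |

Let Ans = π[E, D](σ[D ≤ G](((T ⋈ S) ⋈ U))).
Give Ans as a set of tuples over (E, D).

{(2, 19), (2, 5), (20, 11), (20, 13), (31, 25), (31, 3), (6, 19), (6, 5)}

T ⋈ S (natural join on A): {(b, 19, 11), (b, 19, 40), (b, 5, 11), (b, 5, 40), (n, 25, 31), (n, 3, 31), (n, 35, 31), (r, 11, 20), (r, 11, 21), (r, 11, 7), (r, 13, 20), (r, 13, 21), (r, 13, 7), (r, 28, 20), (r, 28, 21), (r, 28, 7)}
(T ⋈ S) ⋈ U (natural join on A): {(b, 19, 11, 2), (b, 19, 11, 6), (b, 19, 40, 2), (b, 19, 40, 6), (b, 5, 11, 2), (b, 5, 11, 6), (b, 5, 40, 2), (b, 5, 40, 6), (n, 25, 31, 31), (n, 3, 31, 31), (n, 35, 31, 31), (r, 11, 20, 20), (r, 11, 21, 20), (r, 11, 7, 20), (r, 13, 20, 20), (r, 13, 21, 20), (r, 13, 7, 20), (r, 28, 20, 20), (r, 28, 21, 20), (r, 28, 7, 20)}
σ[D ≤ G]: keep tuples satisfying D ≤ G → {(b, 19, 40, 2), (b, 19, 40, 6), (b, 5, 11, 2), (b, 5, 11, 6), (b, 5, 40, 2), (b, 5, 40, 6), (n, 25, 31, 31), (n, 3, 31, 31), (r, 11, 20, 20), (r, 11, 21, 20), (r, 13, 20, 20), (r, 13, 21, 20)}
π[E, D]: project onto (E, D) (4 duplicate(s) eliminated) → {(2, 19), (2, 5), (20, 11), (20, 13), (31, 25), (31, 3), (6, 19), (6, 5)}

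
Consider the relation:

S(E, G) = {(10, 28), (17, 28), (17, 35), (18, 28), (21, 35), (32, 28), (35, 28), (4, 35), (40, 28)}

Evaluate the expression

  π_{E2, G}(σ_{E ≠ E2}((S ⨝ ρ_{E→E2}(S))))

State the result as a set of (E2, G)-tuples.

ρ[E→E2]: schema becomes (E2, G); tuples unchanged.
Natural join on G: {(10, 28, 10), (10, 28, 17), (10, 28, 18), (10, 28, 32), (10, 28, 35), (10, 28, 40), (17, 28, 10), (17, 28, 17), (17, 28, 18), (17, 28, 32), (17, 28, 35), (17, 28, 40), (17, 35, 17), (17, 35, 21), (17, 35, 4), (18, 28, 10), (18, 28, 17), (18, 28, 18), (18, 28, 32), (18, 28, 35), (18, 28, 40), (21, 35, 17), (21, 35, 21), (21, 35, 4), (32, 28, 10), (32, 28, 17), (32, 28, 18), (32, 28, 32), (32, 28, 35), (32, 28, 40), (35, 28, 10), (35, 28, 17), (35, 28, 18), (35, 28, 32), (35, 28, 35), (35, 28, 40), (4, 35, 17), (4, 35, 21), (4, 35, 4), (40, 28, 10), (40, 28, 17), (40, 28, 18), (40, 28, 32), (40, 28, 35), (40, 28, 40)}
Filtering on E ≠ E2 leaves {(10, 28, 17), (10, 28, 18), (10, 28, 32), (10, 28, 35), (10, 28, 40), (17, 28, 10), (17, 28, 18), (17, 28, 32), (17, 28, 35), (17, 28, 40), (17, 35, 21), (17, 35, 4), (18, 28, 10), (18, 28, 17), (18, 28, 32), (18, 28, 35), (18, 28, 40), (21, 35, 17), (21, 35, 4), (32, 28, 10), (32, 28, 17), (32, 28, 18), (32, 28, 35), (32, 28, 40), (35, 28, 10), (35, 28, 17), (35, 28, 18), (35, 28, 32), (35, 28, 40), (4, 35, 17), (4, 35, 21), (40, 28, 10), (40, 28, 17), (40, 28, 18), (40, 28, 32), (40, 28, 35)}.
Projecting to E2, G (27 duplicate(s) eliminated): {(10, 28), (17, 28), (17, 35), (18, 28), (21, 35), (32, 28), (35, 28), (4, 35), (40, 28)}

{(10, 28), (17, 28), (17, 35), (18, 28), (21, 35), (32, 28), (35, 28), (4, 35), (40, 28)}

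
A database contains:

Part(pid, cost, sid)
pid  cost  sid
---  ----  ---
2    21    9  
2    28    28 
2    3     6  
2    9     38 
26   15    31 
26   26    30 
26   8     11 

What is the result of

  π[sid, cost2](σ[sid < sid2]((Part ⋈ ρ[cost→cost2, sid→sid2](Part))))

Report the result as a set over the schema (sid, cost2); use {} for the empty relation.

ρ[cost→cost2, sid→sid2]: schema becomes (pid, cost2, sid2); tuples unchanged.
Joining Part and ρ[cost→cost2, sid→sid2](Part) on pid yields {(2, 21, 9, 21, 9), (2, 21, 9, 28, 28), (2, 21, 9, 3, 6), (2, 21, 9, 9, 38), (2, 28, 28, 21, 9), (2, 28, 28, 28, 28), (2, 28, 28, 3, 6), (2, 28, 28, 9, 38), (2, 3, 6, 21, 9), (2, 3, 6, 28, 28), (2, 3, 6, 3, 6), (2, 3, 6, 9, 38), (2, 9, 38, 21, 9), (2, 9, 38, 28, 28), (2, 9, 38, 3, 6), (2, 9, 38, 9, 38), (26, 15, 31, 15, 31), (26, 15, 31, 26, 30), (26, 15, 31, 8, 11), (26, 26, 30, 15, 31), (26, 26, 30, 26, 30), (26, 26, 30, 8, 11), (26, 8, 11, 15, 31), (26, 8, 11, 26, 30), (26, 8, 11, 8, 11)}.
σ[sid < sid2]: keep tuples satisfying sid < sid2 → {(2, 21, 9, 28, 28), (2, 21, 9, 9, 38), (2, 28, 28, 9, 38), (2, 3, 6, 21, 9), (2, 3, 6, 28, 28), (2, 3, 6, 9, 38), (26, 26, 30, 15, 31), (26, 8, 11, 15, 31), (26, 8, 11, 26, 30)}
Keep only column(s) sid, cost2: {(11, 15), (11, 26), (28, 9), (30, 15), (6, 21), (6, 28), (6, 9), (9, 28), (9, 9)}

{(11, 15), (11, 26), (28, 9), (30, 15), (6, 21), (6, 28), (6, 9), (9, 28), (9, 9)}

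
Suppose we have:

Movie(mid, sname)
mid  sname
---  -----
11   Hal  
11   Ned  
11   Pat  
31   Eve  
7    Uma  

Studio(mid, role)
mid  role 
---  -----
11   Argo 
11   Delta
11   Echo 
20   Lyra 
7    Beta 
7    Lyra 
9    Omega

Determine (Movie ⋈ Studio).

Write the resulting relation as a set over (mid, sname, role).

{(11, Hal, Argo), (11, Hal, Delta), (11, Hal, Echo), (11, Ned, Argo), (11, Ned, Delta), (11, Ned, Echo), (11, Pat, Argo), (11, Pat, Delta), (11, Pat, Echo), (7, Uma, Beta), (7, Uma, Lyra)}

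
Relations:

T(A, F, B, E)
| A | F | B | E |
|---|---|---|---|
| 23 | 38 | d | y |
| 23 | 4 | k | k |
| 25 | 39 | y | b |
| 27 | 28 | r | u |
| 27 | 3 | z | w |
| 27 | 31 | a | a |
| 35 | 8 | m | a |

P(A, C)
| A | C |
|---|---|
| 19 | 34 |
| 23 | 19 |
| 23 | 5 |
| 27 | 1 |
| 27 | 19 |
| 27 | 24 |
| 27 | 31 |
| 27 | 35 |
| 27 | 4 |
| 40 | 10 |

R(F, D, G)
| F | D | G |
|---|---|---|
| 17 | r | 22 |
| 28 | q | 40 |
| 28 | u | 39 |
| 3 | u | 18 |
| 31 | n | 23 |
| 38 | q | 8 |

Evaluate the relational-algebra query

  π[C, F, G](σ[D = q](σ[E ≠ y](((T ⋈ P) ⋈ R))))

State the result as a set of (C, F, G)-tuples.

Joining T and P on A yields {(23, 38, d, y, 19), (23, 38, d, y, 5), (23, 4, k, k, 19), (23, 4, k, k, 5), (27, 28, r, u, 1), (27, 28, r, u, 19), (27, 28, r, u, 24), (27, 28, r, u, 31), (27, 28, r, u, 35), (27, 28, r, u, 4), (27, 3, z, w, 1), (27, 3, z, w, 19), (27, 3, z, w, 24), (27, 3, z, w, 31), (27, 3, z, w, 35), (27, 3, z, w, 4), (27, 31, a, a, 1), (27, 31, a, a, 19), (27, 31, a, a, 24), (27, 31, a, a, 31), (27, 31, a, a, 35), (27, 31, a, a, 4)}.
Joining (T ⋈ P) and R on F yields {(23, 38, d, y, 19, q, 8), (23, 38, d, y, 5, q, 8), (27, 28, r, u, 1, q, 40), (27, 28, r, u, 1, u, 39), (27, 28, r, u, 19, q, 40), (27, 28, r, u, 19, u, 39), (27, 28, r, u, 24, q, 40), (27, 28, r, u, 24, u, 39), (27, 28, r, u, 31, q, 40), (27, 28, r, u, 31, u, 39), (27, 28, r, u, 35, q, 40), (27, 28, r, u, 35, u, 39), (27, 28, r, u, 4, q, 40), (27, 28, r, u, 4, u, 39), (27, 3, z, w, 1, u, 18), (27, 3, z, w, 19, u, 18), (27, 3, z, w, 24, u, 18), (27, 3, z, w, 31, u, 18), (27, 3, z, w, 35, u, 18), (27, 3, z, w, 4, u, 18), (27, 31, a, a, 1, n, 23), (27, 31, a, a, 19, n, 23), (27, 31, a, a, 24, n, 23), (27, 31, a, a, 31, n, 23), (27, 31, a, a, 35, n, 23), (27, 31, a, a, 4, n, 23)}.
σ[E ≠ y]: keep tuples satisfying E ≠ y → {(27, 28, r, u, 1, q, 40), (27, 28, r, u, 1, u, 39), (27, 28, r, u, 19, q, 40), (27, 28, r, u, 19, u, 39), (27, 28, r, u, 24, q, 40), (27, 28, r, u, 24, u, 39), (27, 28, r, u, 31, q, 40), (27, 28, r, u, 31, u, 39), (27, 28, r, u, 35, q, 40), (27, 28, r, u, 35, u, 39), (27, 28, r, u, 4, q, 40), (27, 28, r, u, 4, u, 39), (27, 3, z, w, 1, u, 18), (27, 3, z, w, 19, u, 18), (27, 3, z, w, 24, u, 18), (27, 3, z, w, 31, u, 18), (27, 3, z, w, 35, u, 18), (27, 3, z, w, 4, u, 18), (27, 31, a, a, 1, n, 23), (27, 31, a, a, 19, n, 23), (27, 31, a, a, 24, n, 23), (27, 31, a, a, 31, n, 23), (27, 31, a, a, 35, n, 23), (27, 31, a, a, 4, n, 23)}
σ[D = q]: keep tuples satisfying D = q → {(27, 28, r, u, 1, q, 40), (27, 28, r, u, 19, q, 40), (27, 28, r, u, 24, q, 40), (27, 28, r, u, 31, q, 40), (27, 28, r, u, 35, q, 40), (27, 28, r, u, 4, q, 40)}
Projecting to C, F, G: {(1, 28, 40), (19, 28, 40), (24, 28, 40), (31, 28, 40), (35, 28, 40), (4, 28, 40)}

{(1, 28, 40), (19, 28, 40), (24, 28, 40), (31, 28, 40), (35, 28, 40), (4, 28, 40)}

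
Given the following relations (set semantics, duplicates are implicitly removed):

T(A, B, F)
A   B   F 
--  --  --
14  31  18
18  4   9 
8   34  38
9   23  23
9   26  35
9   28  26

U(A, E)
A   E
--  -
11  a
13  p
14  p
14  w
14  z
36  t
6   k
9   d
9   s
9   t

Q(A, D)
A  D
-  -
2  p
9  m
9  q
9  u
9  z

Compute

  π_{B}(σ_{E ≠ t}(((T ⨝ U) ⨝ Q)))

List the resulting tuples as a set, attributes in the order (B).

Joining T and U on A yields {(14, 31, 18, p), (14, 31, 18, w), (14, 31, 18, z), (9, 23, 23, d), (9, 23, 23, s), (9, 23, 23, t), (9, 26, 35, d), (9, 26, 35, s), (9, 26, 35, t), (9, 28, 26, d), (9, 28, 26, s), (9, 28, 26, t)}.
Joining (T ⨝ U) and Q on A yields {(9, 23, 23, d, m), (9, 23, 23, d, q), (9, 23, 23, d, u), (9, 23, 23, d, z), (9, 23, 23, s, m), (9, 23, 23, s, q), (9, 23, 23, s, u), (9, 23, 23, s, z), (9, 23, 23, t, m), (9, 23, 23, t, q), (9, 23, 23, t, u), (9, 23, 23, t, z), (9, 26, 35, d, m), (9, 26, 35, d, q), (9, 26, 35, d, u), (9, 26, 35, d, z), (9, 26, 35, s, m), (9, 26, 35, s, q), (9, 26, 35, s, u), (9, 26, 35, s, z), (9, 26, 35, t, m), (9, 26, 35, t, q), (9, 26, 35, t, u), (9, 26, 35, t, z), (9, 28, 26, d, m), (9, 28, 26, d, q), (9, 28, 26, d, u), (9, 28, 26, d, z), (9, 28, 26, s, m), (9, 28, 26, s, q), (9, 28, 26, s, u), (9, 28, 26, s, z), (9, 28, 26, t, m), (9, 28, 26, t, q), (9, 28, 26, t, u), (9, 28, 26, t, z)}.
Apply σ_{E ≠ t}; surviving tuples: {(9, 23, 23, d, m), (9, 23, 23, d, q), (9, 23, 23, d, u), (9, 23, 23, d, z), (9, 23, 23, s, m), (9, 23, 23, s, q), (9, 23, 23, s, u), (9, 23, 23, s, z), (9, 26, 35, d, m), (9, 26, 35, d, q), (9, 26, 35, d, u), (9, 26, 35, d, z), (9, 26, 35, s, m), (9, 26, 35, s, q), (9, 26, 35, s, u), (9, 26, 35, s, z), (9, 28, 26, d, m), (9, 28, 26, d, q), (9, 28, 26, d, u), (9, 28, 26, d, z), (9, 28, 26, s, m), (9, 28, 26, s, q), (9, 28, 26, s, u), (9, 28, 26, s, z)}
π_{B} gives {23, 26, 28} (21 duplicate(s) eliminated).

{23, 26, 28}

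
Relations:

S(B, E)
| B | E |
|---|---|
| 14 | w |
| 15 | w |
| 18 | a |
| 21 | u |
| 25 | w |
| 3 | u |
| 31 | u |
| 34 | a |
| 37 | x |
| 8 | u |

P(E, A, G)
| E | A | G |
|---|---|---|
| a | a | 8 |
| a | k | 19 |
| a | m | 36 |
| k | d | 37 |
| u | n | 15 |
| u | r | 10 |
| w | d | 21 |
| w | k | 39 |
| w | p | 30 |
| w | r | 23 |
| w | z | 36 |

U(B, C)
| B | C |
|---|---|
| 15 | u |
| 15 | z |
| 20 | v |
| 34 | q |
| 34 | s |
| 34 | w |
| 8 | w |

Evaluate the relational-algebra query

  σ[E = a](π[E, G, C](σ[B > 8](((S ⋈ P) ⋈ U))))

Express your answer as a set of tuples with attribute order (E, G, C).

Joining S and P on E yields {(14, w, d, 21), (14, w, k, 39), (14, w, p, 30), (14, w, r, 23), (14, w, z, 36), (15, w, d, 21), (15, w, k, 39), (15, w, p, 30), (15, w, r, 23), (15, w, z, 36), (18, a, a, 8), (18, a, k, 19), (18, a, m, 36), (21, u, n, 15), (21, u, r, 10), (25, w, d, 21), (25, w, k, 39), (25, w, p, 30), (25, w, r, 23), (25, w, z, 36), (3, u, n, 15), (3, u, r, 10), (31, u, n, 15), (31, u, r, 10), (34, a, a, 8), (34, a, k, 19), (34, a, m, 36), (8, u, n, 15), (8, u, r, 10)}.
Joining (S ⋈ P) and U on B yields {(15, w, d, 21, u), (15, w, d, 21, z), (15, w, k, 39, u), (15, w, k, 39, z), (15, w, p, 30, u), (15, w, p, 30, z), (15, w, r, 23, u), (15, w, r, 23, z), (15, w, z, 36, u), (15, w, z, 36, z), (34, a, a, 8, q), (34, a, a, 8, s), (34, a, a, 8, w), (34, a, k, 19, q), (34, a, k, 19, s), (34, a, k, 19, w), (34, a, m, 36, q), (34, a, m, 36, s), (34, a, m, 36, w), (8, u, n, 15, w), (8, u, r, 10, w)}.
Apply σ_{B > 8}; surviving tuples: {(15, w, d, 21, u), (15, w, d, 21, z), (15, w, k, 39, u), (15, w, k, 39, z), (15, w, p, 30, u), (15, w, p, 30, z), (15, w, r, 23, u), (15, w, r, 23, z), (15, w, z, 36, u), (15, w, z, 36, z), (34, a, a, 8, q), (34, a, a, 8, s), (34, a, a, 8, w), (34, a, k, 19, q), (34, a, k, 19, s), (34, a, k, 19, w), (34, a, m, 36, q), (34, a, m, 36, s), (34, a, m, 36, w)}
π_{E, G, C} gives {(a, 19, q), (a, 19, s), (a, 19, w), (a, 36, q), (a, 36, s), (a, 36, w), (a, 8, q), (a, 8, s), (a, 8, w), (w, 21, u), (w, 21, z), (w, 23, u), (w, 23, z), (w, 30, u), (w, 30, z), (w, 36, u), (w, 36, z), (w, 39, u), (w, 39, z)}.
Apply σ_{E = a}; surviving tuples: {(a, 19, q), (a, 19, s), (a, 19, w), (a, 36, q), (a, 36, s), (a, 36, w), (a, 8, q), (a, 8, s), (a, 8, w)}

{(a, 19, q), (a, 19, s), (a, 19, w), (a, 36, q), (a, 36, s), (a, 36, w), (a, 8, q), (a, 8, s), (a, 8, w)}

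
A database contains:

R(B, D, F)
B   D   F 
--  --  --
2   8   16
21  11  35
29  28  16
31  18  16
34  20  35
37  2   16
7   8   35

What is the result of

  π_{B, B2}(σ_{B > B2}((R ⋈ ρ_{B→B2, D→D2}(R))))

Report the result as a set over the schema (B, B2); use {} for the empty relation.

{(21, 7), (29, 2), (31, 2), (31, 29), (34, 21), (34, 7), (37, 2), (37, 29), (37, 31)}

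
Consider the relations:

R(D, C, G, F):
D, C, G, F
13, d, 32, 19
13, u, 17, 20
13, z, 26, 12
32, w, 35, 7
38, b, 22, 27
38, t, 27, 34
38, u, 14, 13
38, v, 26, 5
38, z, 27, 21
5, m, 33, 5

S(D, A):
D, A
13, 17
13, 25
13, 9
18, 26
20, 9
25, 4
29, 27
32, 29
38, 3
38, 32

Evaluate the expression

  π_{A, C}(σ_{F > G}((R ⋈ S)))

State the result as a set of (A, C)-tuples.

{(17, u), (25, u), (3, b), (3, t), (32, b), (32, t), (9, u)}

Joining R and S on D yields {(13, d, 32, 19, 17), (13, d, 32, 19, 25), (13, d, 32, 19, 9), (13, u, 17, 20, 17), (13, u, 17, 20, 25), (13, u, 17, 20, 9), (13, z, 26, 12, 17), (13, z, 26, 12, 25), (13, z, 26, 12, 9), (32, w, 35, 7, 29), (38, b, 22, 27, 3), (38, b, 22, 27, 32), (38, t, 27, 34, 3), (38, t, 27, 34, 32), (38, u, 14, 13, 3), (38, u, 14, 13, 32), (38, v, 26, 5, 3), (38, v, 26, 5, 32), (38, z, 27, 21, 3), (38, z, 27, 21, 32)}.
Apply σ_{F > G}; surviving tuples: {(13, u, 17, 20, 17), (13, u, 17, 20, 25), (13, u, 17, 20, 9), (38, b, 22, 27, 3), (38, b, 22, 27, 32), (38, t, 27, 34, 3), (38, t, 27, 34, 32)}
Projecting to A, C: {(17, u), (25, u), (3, b), (3, t), (32, b), (32, t), (9, u)}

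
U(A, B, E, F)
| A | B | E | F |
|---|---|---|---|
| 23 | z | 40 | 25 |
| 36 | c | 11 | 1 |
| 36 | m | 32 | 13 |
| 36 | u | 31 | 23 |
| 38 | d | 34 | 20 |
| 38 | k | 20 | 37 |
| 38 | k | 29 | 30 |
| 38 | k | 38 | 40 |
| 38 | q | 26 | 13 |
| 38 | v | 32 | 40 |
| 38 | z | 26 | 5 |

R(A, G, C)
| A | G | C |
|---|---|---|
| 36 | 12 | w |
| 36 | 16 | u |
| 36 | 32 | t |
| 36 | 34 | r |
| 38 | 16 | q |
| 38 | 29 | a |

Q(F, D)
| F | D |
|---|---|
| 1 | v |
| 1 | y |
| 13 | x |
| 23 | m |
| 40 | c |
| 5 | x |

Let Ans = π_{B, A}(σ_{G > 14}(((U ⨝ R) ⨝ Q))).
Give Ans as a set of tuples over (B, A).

{(c, 36), (k, 38), (m, 36), (q, 38), (u, 36), (v, 38), (z, 38)}

Joining U and R on A yields {(36, c, 11, 1, 12, w), (36, c, 11, 1, 16, u), (36, c, 11, 1, 32, t), (36, c, 11, 1, 34, r), (36, m, 32, 13, 12, w), (36, m, 32, 13, 16, u), (36, m, 32, 13, 32, t), (36, m, 32, 13, 34, r), (36, u, 31, 23, 12, w), (36, u, 31, 23, 16, u), (36, u, 31, 23, 32, t), (36, u, 31, 23, 34, r), (38, d, 34, 20, 16, q), (38, d, 34, 20, 29, a), (38, k, 20, 37, 16, q), (38, k, 20, 37, 29, a), (38, k, 29, 30, 16, q), (38, k, 29, 30, 29, a), (38, k, 38, 40, 16, q), (38, k, 38, 40, 29, a), (38, q, 26, 13, 16, q), (38, q, 26, 13, 29, a), (38, v, 32, 40, 16, q), (38, v, 32, 40, 29, a), (38, z, 26, 5, 16, q), (38, z, 26, 5, 29, a)}.
Joining (U ⨝ R) and Q on F yields {(36, c, 11, 1, 12, w, v), (36, c, 11, 1, 12, w, y), (36, c, 11, 1, 16, u, v), (36, c, 11, 1, 16, u, y), (36, c, 11, 1, 32, t, v), (36, c, 11, 1, 32, t, y), (36, c, 11, 1, 34, r, v), (36, c, 11, 1, 34, r, y), (36, m, 32, 13, 12, w, x), (36, m, 32, 13, 16, u, x), (36, m, 32, 13, 32, t, x), (36, m, 32, 13, 34, r, x), (36, u, 31, 23, 12, w, m), (36, u, 31, 23, 16, u, m), (36, u, 31, 23, 32, t, m), (36, u, 31, 23, 34, r, m), (38, k, 38, 40, 16, q, c), (38, k, 38, 40, 29, a, c), (38, q, 26, 13, 16, q, x), (38, q, 26, 13, 29, a, x), (38, v, 32, 40, 16, q, c), (38, v, 32, 40, 29, a, c), (38, z, 26, 5, 16, q, x), (38, z, 26, 5, 29, a, x)}.
Filtering on G > 14 leaves {(36, c, 11, 1, 16, u, v), (36, c, 11, 1, 16, u, y), (36, c, 11, 1, 32, t, v), (36, c, 11, 1, 32, t, y), (36, c, 11, 1, 34, r, v), (36, c, 11, 1, 34, r, y), (36, m, 32, 13, 16, u, x), (36, m, 32, 13, 32, t, x), (36, m, 32, 13, 34, r, x), (36, u, 31, 23, 16, u, m), (36, u, 31, 23, 32, t, m), (36, u, 31, 23, 34, r, m), (38, k, 38, 40, 16, q, c), (38, k, 38, 40, 29, a, c), (38, q, 26, 13, 16, q, x), (38, q, 26, 13, 29, a, x), (38, v, 32, 40, 16, q, c), (38, v, 32, 40, 29, a, c), (38, z, 26, 5, 16, q, x), (38, z, 26, 5, 29, a, x)}.
π[B, A]: project onto (B, A) (13 duplicate(s) eliminated) → {(c, 36), (k, 38), (m, 36), (q, 38), (u, 36), (v, 38), (z, 38)}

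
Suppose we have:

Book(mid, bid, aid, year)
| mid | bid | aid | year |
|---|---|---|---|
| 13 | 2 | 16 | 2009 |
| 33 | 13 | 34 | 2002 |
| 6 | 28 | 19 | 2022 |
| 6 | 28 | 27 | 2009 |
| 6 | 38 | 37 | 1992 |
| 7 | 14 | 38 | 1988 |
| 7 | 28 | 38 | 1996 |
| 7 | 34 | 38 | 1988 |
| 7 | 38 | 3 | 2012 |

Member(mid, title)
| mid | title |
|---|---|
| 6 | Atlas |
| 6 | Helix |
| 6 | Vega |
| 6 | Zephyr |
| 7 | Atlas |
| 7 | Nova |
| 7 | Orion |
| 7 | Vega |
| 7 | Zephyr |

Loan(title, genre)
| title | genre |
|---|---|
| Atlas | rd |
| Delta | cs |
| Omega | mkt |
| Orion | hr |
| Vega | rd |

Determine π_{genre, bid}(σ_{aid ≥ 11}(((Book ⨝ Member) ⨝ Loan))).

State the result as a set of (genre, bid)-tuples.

{(hr, 14), (hr, 28), (hr, 34), (rd, 14), (rd, 28), (rd, 34), (rd, 38)}

Book ⋈ Member (natural join on mid): {(6, 28, 19, 2022, Atlas), (6, 28, 19, 2022, Helix), (6, 28, 19, 2022, Vega), (6, 28, 19, 2022, Zephyr), (6, 28, 27, 2009, Atlas), (6, 28, 27, 2009, Helix), (6, 28, 27, 2009, Vega), (6, 28, 27, 2009, Zephyr), (6, 38, 37, 1992, Atlas), (6, 38, 37, 1992, Helix), (6, 38, 37, 1992, Vega), (6, 38, 37, 1992, Zephyr), (7, 14, 38, 1988, Atlas), (7, 14, 38, 1988, Nova), (7, 14, 38, 1988, Orion), (7, 14, 38, 1988, Vega), (7, 14, 38, 1988, Zephyr), (7, 28, 38, 1996, Atlas), (7, 28, 38, 1996, Nova), (7, 28, 38, 1996, Orion), (7, 28, 38, 1996, Vega), (7, 28, 38, 1996, Zephyr), (7, 34, 38, 1988, Atlas), (7, 34, 38, 1988, Nova), (7, 34, 38, 1988, Orion), (7, 34, 38, 1988, Vega), (7, 34, 38, 1988, Zephyr), (7, 38, 3, 2012, Atlas), (7, 38, 3, 2012, Nova), (7, 38, 3, 2012, Orion), (7, 38, 3, 2012, Vega), (7, 38, 3, 2012, Zephyr)}
(Book ⨝ Member) ⋈ Loan (natural join on title): {(6, 28, 19, 2022, Atlas, rd), (6, 28, 19, 2022, Vega, rd), (6, 28, 27, 2009, Atlas, rd), (6, 28, 27, 2009, Vega, rd), (6, 38, 37, 1992, Atlas, rd), (6, 38, 37, 1992, Vega, rd), (7, 14, 38, 1988, Atlas, rd), (7, 14, 38, 1988, Orion, hr), (7, 14, 38, 1988, Vega, rd), (7, 28, 38, 1996, Atlas, rd), (7, 28, 38, 1996, Orion, hr), (7, 28, 38, 1996, Vega, rd), (7, 34, 38, 1988, Atlas, rd), (7, 34, 38, 1988, Orion, hr), (7, 34, 38, 1988, Vega, rd), (7, 38, 3, 2012, Atlas, rd), (7, 38, 3, 2012, Orion, hr), (7, 38, 3, 2012, Vega, rd)}
σ[aid ≥ 11]: keep tuples satisfying aid ≥ 11 → {(6, 28, 19, 2022, Atlas, rd), (6, 28, 19, 2022, Vega, rd), (6, 28, 27, 2009, Atlas, rd), (6, 28, 27, 2009, Vega, rd), (6, 38, 37, 1992, Atlas, rd), (6, 38, 37, 1992, Vega, rd), (7, 14, 38, 1988, Atlas, rd), (7, 14, 38, 1988, Orion, hr), (7, 14, 38, 1988, Vega, rd), (7, 28, 38, 1996, Atlas, rd), (7, 28, 38, 1996, Orion, hr), (7, 28, 38, 1996, Vega, rd), (7, 34, 38, 1988, Atlas, rd), (7, 34, 38, 1988, Orion, hr), (7, 34, 38, 1988, Vega, rd)}
Keep only column(s) genre, bid (8 duplicate(s) eliminated): {(hr, 14), (hr, 28), (hr, 34), (rd, 14), (rd, 28), (rd, 34), (rd, 38)}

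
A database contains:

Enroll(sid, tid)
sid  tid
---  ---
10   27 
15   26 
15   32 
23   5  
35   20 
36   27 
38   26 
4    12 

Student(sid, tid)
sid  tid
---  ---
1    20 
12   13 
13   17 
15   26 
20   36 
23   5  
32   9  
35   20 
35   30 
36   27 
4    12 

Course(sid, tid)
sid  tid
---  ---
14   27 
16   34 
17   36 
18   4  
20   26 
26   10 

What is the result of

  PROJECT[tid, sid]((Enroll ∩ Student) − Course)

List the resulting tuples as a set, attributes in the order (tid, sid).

Intersection: {(10, 27), (15, 26), (15, 32), (23, 5), (35, 20), (36, 27), (38, 26), (4, 12)} with {(1, 20), (12, 13), (13, 17), (15, 26), (20, 36), (23, 5), (32, 9), (35, 20), (35, 30), (36, 27), (4, 12)} → {(15, 26), (23, 5), (35, 20), (36, 27), (4, 12)}
Difference: {(15, 26), (23, 5), (35, 20), (36, 27), (4, 12)} with {(14, 27), (16, 34), (17, 36), (18, 4), (20, 26), (26, 10)} → {(15, 26), (23, 5), (35, 20), (36, 27), (4, 12)}
π[tid, sid]: project onto (tid, sid) → {(12, 4), (20, 35), (26, 15), (27, 36), (5, 23)}

{(12, 4), (20, 35), (26, 15), (27, 36), (5, 23)}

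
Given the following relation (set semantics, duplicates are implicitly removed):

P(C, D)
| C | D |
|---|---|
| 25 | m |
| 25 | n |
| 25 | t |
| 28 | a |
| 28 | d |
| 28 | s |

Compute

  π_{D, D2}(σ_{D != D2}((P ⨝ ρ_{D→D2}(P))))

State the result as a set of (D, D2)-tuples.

ρ[D→D2]: schema becomes (C, D2); tuples unchanged.
Joining P and ρ_{D→D2}(P) on C yields {(25, m, m), (25, m, n), (25, m, t), (25, n, m), (25, n, n), (25, n, t), (25, t, m), (25, t, n), (25, t, t), (28, a, a), (28, a, d), (28, a, s), (28, d, a), (28, d, d), (28, d, s), (28, s, a), (28, s, d), (28, s, s)}.
Selection D != D2: {(25, m, n), (25, m, t), (25, n, m), (25, n, t), (25, t, m), (25, t, n), (28, a, d), (28, a, s), (28, d, a), (28, d, s), (28, s, a), (28, s, d)}
π_{D, D2} gives {(a, d), (a, s), (d, a), (d, s), (m, n), (m, t), (n, m), (n, t), (s, a), (s, d), (t, m), (t, n)}.

{(a, d), (a, s), (d, a), (d, s), (m, n), (m, t), (n, m), (n, t), (s, a), (s, d), (t, m), (t, n)}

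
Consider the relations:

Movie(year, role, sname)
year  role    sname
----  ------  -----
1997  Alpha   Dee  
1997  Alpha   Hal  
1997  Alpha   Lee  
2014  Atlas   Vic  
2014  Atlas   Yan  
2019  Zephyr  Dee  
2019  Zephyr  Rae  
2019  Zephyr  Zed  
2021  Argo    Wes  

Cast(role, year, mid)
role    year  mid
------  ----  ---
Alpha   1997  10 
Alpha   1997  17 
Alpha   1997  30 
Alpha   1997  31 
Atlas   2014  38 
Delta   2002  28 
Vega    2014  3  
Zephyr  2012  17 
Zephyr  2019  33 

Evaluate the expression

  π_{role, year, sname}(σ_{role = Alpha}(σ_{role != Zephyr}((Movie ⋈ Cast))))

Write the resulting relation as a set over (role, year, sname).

Movie ⋈ Cast (natural join on year, role): {(1997, Alpha, Dee, 10), (1997, Alpha, Dee, 17), (1997, Alpha, Dee, 30), (1997, Alpha, Dee, 31), (1997, Alpha, Hal, 10), (1997, Alpha, Hal, 17), (1997, Alpha, Hal, 30), (1997, Alpha, Hal, 31), (1997, Alpha, Lee, 10), (1997, Alpha, Lee, 17), (1997, Alpha, Lee, 30), (1997, Alpha, Lee, 31), (2014, Atlas, Vic, 38), (2014, Atlas, Yan, 38), (2019, Zephyr, Dee, 33), (2019, Zephyr, Rae, 33), (2019, Zephyr, Zed, 33)}
Selection role != Zephyr: {(1997, Alpha, Dee, 10), (1997, Alpha, Dee, 17), (1997, Alpha, Dee, 30), (1997, Alpha, Dee, 31), (1997, Alpha, Hal, 10), (1997, Alpha, Hal, 17), (1997, Alpha, Hal, 30), (1997, Alpha, Hal, 31), (1997, Alpha, Lee, 10), (1997, Alpha, Lee, 17), (1997, Alpha, Lee, 30), (1997, Alpha, Lee, 31), (2014, Atlas, Vic, 38), (2014, Atlas, Yan, 38)}
Selection role = Alpha: {(1997, Alpha, Dee, 10), (1997, Alpha, Dee, 17), (1997, Alpha, Dee, 30), (1997, Alpha, Dee, 31), (1997, Alpha, Hal, 10), (1997, Alpha, Hal, 17), (1997, Alpha, Hal, 30), (1997, Alpha, Hal, 31), (1997, Alpha, Lee, 10), (1997, Alpha, Lee, 17), (1997, Alpha, Lee, 30), (1997, Alpha, Lee, 31)}
π[role, year, sname]: project onto (role, year, sname) (9 duplicate(s) eliminated) → {(Alpha, 1997, Dee), (Alpha, 1997, Hal), (Alpha, 1997, Lee)}

{(Alpha, 1997, Dee), (Alpha, 1997, Hal), (Alpha, 1997, Lee)}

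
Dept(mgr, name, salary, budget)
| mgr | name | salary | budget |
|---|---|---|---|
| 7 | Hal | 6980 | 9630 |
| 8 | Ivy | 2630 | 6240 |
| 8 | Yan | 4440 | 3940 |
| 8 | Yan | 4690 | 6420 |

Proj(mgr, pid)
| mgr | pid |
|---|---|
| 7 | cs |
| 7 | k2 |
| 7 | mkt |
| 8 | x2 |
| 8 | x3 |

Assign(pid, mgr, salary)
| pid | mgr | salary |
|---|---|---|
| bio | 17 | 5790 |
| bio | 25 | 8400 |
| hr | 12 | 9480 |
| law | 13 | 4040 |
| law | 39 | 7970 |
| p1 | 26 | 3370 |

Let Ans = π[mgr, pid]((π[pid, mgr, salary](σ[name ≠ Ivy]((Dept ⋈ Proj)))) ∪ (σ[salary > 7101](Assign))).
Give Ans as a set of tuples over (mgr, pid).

Natural join on mgr: {(7, Hal, 6980, 9630, cs), (7, Hal, 6980, 9630, k2), (7, Hal, 6980, 9630, mkt), (8, Ivy, 2630, 6240, x2), (8, Ivy, 2630, 6240, x3), (8, Yan, 4440, 3940, x2), (8, Yan, 4440, 3940, x3), (8, Yan, 4690, 6420, x2), (8, Yan, 4690, 6420, x3)}
Apply σ_{name ≠ Ivy}; surviving tuples: {(7, Hal, 6980, 9630, cs), (7, Hal, 6980, 9630, k2), (7, Hal, 6980, 9630, mkt), (8, Yan, 4440, 3940, x2), (8, Yan, 4440, 3940, x3), (8, Yan, 4690, 6420, x2), (8, Yan, 4690, 6420, x3)}
Keep only column(s) pid, mgr, salary: {(cs, 7, 6980), (k2, 7, 6980), (mkt, 7, 6980), (x2, 8, 4440), (x2, 8, 4690), (x3, 8, 4440), (x3, 8, 4690)}
Apply σ_{salary > 7101}; surviving tuples: {(bio, 25, 8400), (hr, 12, 9480), (law, 39, 7970)}
Union: {(cs, 7, 6980), (k2, 7, 6980), (mkt, 7, 6980), (x2, 8, 4440), (x2, 8, 4690), (x3, 8, 4440), (x3, 8, 4690)} with {(bio, 25, 8400), (hr, 12, 9480), (law, 39, 7970)} → {(bio, 25, 8400), (cs, 7, 6980), (hr, 12, 9480), (k2, 7, 6980), (law, 39, 7970), (mkt, 7, 6980), (x2, 8, 4440), (x2, 8, 4690), (x3, 8, 4440), (x3, 8, 4690)}
Keep only column(s) mgr, pid (2 duplicate(s) eliminated): {(12, hr), (25, bio), (39, law), (7, cs), (7, k2), (7, mkt), (8, x2), (8, x3)}

{(12, hr), (25, bio), (39, law), (7, cs), (7, k2), (7, mkt), (8, x2), (8, x3)}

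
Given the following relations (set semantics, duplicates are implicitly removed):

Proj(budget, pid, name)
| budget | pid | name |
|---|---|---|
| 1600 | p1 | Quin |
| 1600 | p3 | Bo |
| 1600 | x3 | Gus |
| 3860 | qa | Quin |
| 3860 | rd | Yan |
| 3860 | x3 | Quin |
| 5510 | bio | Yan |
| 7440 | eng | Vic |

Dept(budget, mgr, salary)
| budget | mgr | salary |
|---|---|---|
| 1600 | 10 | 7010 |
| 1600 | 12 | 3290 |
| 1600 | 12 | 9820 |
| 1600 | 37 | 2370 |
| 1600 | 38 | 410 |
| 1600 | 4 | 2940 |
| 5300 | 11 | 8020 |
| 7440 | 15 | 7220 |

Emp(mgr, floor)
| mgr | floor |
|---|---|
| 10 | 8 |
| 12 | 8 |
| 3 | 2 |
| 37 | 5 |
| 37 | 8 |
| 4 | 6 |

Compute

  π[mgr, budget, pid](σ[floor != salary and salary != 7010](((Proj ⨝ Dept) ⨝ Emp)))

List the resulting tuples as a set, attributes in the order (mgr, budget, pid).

Natural join on budget: {(1600, p1, Quin, 10, 7010), (1600, p1, Quin, 12, 3290), (1600, p1, Quin, 12, 9820), (1600, p1, Quin, 37, 2370), (1600, p1, Quin, 38, 410), (1600, p1, Quin, 4, 2940), (1600, p3, Bo, 10, 7010), (1600, p3, Bo, 12, 3290), (1600, p3, Bo, 12, 9820), (1600, p3, Bo, 37, 2370), (1600, p3, Bo, 38, 410), (1600, p3, Bo, 4, 2940), (1600, x3, Gus, 10, 7010), (1600, x3, Gus, 12, 3290), (1600, x3, Gus, 12, 9820), (1600, x3, Gus, 37, 2370), (1600, x3, Gus, 38, 410), (1600, x3, Gus, 4, 2940), (7440, eng, Vic, 15, 7220)}
Natural join on mgr: {(1600, p1, Quin, 10, 7010, 8), (1600, p1, Quin, 12, 3290, 8), (1600, p1, Quin, 12, 9820, 8), (1600, p1, Quin, 37, 2370, 5), (1600, p1, Quin, 37, 2370, 8), (1600, p1, Quin, 4, 2940, 6), (1600, p3, Bo, 10, 7010, 8), (1600, p3, Bo, 12, 3290, 8), (1600, p3, Bo, 12, 9820, 8), (1600, p3, Bo, 37, 2370, 5), (1600, p3, Bo, 37, 2370, 8), (1600, p3, Bo, 4, 2940, 6), (1600, x3, Gus, 10, 7010, 8), (1600, x3, Gus, 12, 3290, 8), (1600, x3, Gus, 12, 9820, 8), (1600, x3, Gus, 37, 2370, 5), (1600, x3, Gus, 37, 2370, 8), (1600, x3, Gus, 4, 2940, 6)}
Filtering on floor != salary and salary != 7010 leaves {(1600, p1, Quin, 12, 3290, 8), (1600, p1, Quin, 12, 9820, 8), (1600, p1, Quin, 37, 2370, 5), (1600, p1, Quin, 37, 2370, 8), (1600, p1, Quin, 4, 2940, 6), (1600, p3, Bo, 12, 3290, 8), (1600, p3, Bo, 12, 9820, 8), (1600, p3, Bo, 37, 2370, 5), (1600, p3, Bo, 37, 2370, 8), (1600, p3, Bo, 4, 2940, 6), (1600, x3, Gus, 12, 3290, 8), (1600, x3, Gus, 12, 9820, 8), (1600, x3, Gus, 37, 2370, 5), (1600, x3, Gus, 37, 2370, 8), (1600, x3, Gus, 4, 2940, 6)}.
π[mgr, budget, pid]: project onto (mgr, budget, pid) (6 duplicate(s) eliminated) → {(12, 1600, p1), (12, 1600, p3), (12, 1600, x3), (37, 1600, p1), (37, 1600, p3), (37, 1600, x3), (4, 1600, p1), (4, 1600, p3), (4, 1600, x3)}

{(12, 1600, p1), (12, 1600, p3), (12, 1600, x3), (37, 1600, p1), (37, 1600, p3), (37, 1600, x3), (4, 1600, p1), (4, 1600, p3), (4, 1600, x3)}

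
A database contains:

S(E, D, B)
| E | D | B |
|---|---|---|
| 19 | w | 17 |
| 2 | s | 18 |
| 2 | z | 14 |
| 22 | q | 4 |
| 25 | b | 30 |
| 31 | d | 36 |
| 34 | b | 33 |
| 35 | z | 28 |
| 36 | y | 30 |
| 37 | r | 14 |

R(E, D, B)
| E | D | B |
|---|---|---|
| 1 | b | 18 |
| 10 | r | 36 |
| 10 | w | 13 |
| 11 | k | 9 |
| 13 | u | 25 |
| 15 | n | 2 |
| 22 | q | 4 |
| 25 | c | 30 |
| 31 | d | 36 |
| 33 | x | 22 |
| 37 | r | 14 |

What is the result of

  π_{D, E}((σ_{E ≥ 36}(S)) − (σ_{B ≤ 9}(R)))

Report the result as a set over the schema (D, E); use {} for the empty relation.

{(r, 37), (y, 36)}

Apply σ_{E ≥ 36}; surviving tuples: {(36, y, 30), (37, r, 14)}
Apply σ_{B ≤ 9}; surviving tuples: {(11, k, 9), (15, n, 2), (22, q, 4)}
Set difference of the two operands is {(36, y, 30), (37, r, 14)}.
Projecting to D, E: {(r, 37), (y, 36)}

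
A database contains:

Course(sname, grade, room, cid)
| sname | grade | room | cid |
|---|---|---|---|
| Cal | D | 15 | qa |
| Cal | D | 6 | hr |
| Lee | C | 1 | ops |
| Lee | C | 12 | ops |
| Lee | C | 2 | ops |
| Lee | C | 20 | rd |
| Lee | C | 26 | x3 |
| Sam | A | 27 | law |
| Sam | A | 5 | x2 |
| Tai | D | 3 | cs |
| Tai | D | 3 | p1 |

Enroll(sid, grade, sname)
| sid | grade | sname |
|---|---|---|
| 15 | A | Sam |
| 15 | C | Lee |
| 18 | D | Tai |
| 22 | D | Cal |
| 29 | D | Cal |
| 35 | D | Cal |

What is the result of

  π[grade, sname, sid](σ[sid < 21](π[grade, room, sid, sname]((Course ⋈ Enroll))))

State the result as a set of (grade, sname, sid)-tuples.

{(A, Sam, 15), (C, Lee, 15), (D, Tai, 18)}

Joining Course and Enroll on sname, grade yields {(Cal, D, 15, qa, 22), (Cal, D, 15, qa, 29), (Cal, D, 15, qa, 35), (Cal, D, 6, hr, 22), (Cal, D, 6, hr, 29), (Cal, D, 6, hr, 35), (Lee, C, 1, ops, 15), (Lee, C, 12, ops, 15), (Lee, C, 2, ops, 15), (Lee, C, 20, rd, 15), (Lee, C, 26, x3, 15), (Sam, A, 27, law, 15), (Sam, A, 5, x2, 15), (Tai, D, 3, cs, 18), (Tai, D, 3, p1, 18)}.
Keep only column(s) grade, room, sid, sname (1 duplicate(s) eliminated): {(A, 27, 15, Sam), (A, 5, 15, Sam), (C, 1, 15, Lee), (C, 12, 15, Lee), (C, 2, 15, Lee), (C, 20, 15, Lee), (C, 26, 15, Lee), (D, 15, 22, Cal), (D, 15, 29, Cal), (D, 15, 35, Cal), (D, 3, 18, Tai), (D, 6, 22, Cal), (D, 6, 29, Cal), (D, 6, 35, Cal)}
σ[sid < 21]: keep tuples satisfying sid < 21 → {(A, 27, 15, Sam), (A, 5, 15, Sam), (C, 1, 15, Lee), (C, 12, 15, Lee), (C, 2, 15, Lee), (C, 20, 15, Lee), (C, 26, 15, Lee), (D, 3, 18, Tai)}
Keep only column(s) grade, sname, sid (5 duplicate(s) eliminated): {(A, Sam, 15), (C, Lee, 15), (D, Tai, 18)}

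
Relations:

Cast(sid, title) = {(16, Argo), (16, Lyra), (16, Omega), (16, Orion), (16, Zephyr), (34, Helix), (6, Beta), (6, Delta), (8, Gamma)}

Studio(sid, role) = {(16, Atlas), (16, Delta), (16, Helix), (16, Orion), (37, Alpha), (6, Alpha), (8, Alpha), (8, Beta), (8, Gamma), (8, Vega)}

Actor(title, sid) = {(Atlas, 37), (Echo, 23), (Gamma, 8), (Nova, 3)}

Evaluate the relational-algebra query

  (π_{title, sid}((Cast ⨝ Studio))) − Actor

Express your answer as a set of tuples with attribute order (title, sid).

Cast ⋈ Studio (natural join on sid): {(16, Argo, Atlas), (16, Argo, Delta), (16, Argo, Helix), (16, Argo, Orion), (16, Lyra, Atlas), (16, Lyra, Delta), (16, Lyra, Helix), (16, Lyra, Orion), (16, Omega, Atlas), (16, Omega, Delta), (16, Omega, Helix), (16, Omega, Orion), (16, Orion, Atlas), (16, Orion, Delta), (16, Orion, Helix), (16, Orion, Orion), (16, Zephyr, Atlas), (16, Zephyr, Delta), (16, Zephyr, Helix), (16, Zephyr, Orion), (6, Beta, Alpha), (6, Delta, Alpha), (8, Gamma, Alpha), (8, Gamma, Beta), (8, Gamma, Gamma), (8, Gamma, Vega)}
Keep only column(s) title, sid (18 duplicate(s) eliminated): {(Argo, 16), (Beta, 6), (Delta, 6), (Gamma, 8), (Lyra, 16), (Omega, 16), (Orion, 16), (Zephyr, 16)}
Difference: {(Argo, 16), (Beta, 6), (Delta, 6), (Gamma, 8), (Lyra, 16), (Omega, 16), (Orion, 16), (Zephyr, 16)} with {(Atlas, 37), (Echo, 23), (Gamma, 8), (Nova, 3)} → {(Argo, 16), (Beta, 6), (Delta, 6), (Lyra, 16), (Omega, 16), (Orion, 16), (Zephyr, 16)}

{(Argo, 16), (Beta, 6), (Delta, 6), (Lyra, 16), (Omega, 16), (Orion, 16), (Zephyr, 16)}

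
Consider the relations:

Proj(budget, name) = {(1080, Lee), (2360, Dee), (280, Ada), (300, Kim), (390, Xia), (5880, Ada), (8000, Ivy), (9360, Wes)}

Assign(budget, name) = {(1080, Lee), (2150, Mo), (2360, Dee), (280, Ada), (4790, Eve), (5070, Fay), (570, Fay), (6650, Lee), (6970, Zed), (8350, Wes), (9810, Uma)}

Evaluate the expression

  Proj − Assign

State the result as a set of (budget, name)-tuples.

{(300, Kim), (390, Xia), (5880, Ada), (8000, Ivy), (9360, Wes)}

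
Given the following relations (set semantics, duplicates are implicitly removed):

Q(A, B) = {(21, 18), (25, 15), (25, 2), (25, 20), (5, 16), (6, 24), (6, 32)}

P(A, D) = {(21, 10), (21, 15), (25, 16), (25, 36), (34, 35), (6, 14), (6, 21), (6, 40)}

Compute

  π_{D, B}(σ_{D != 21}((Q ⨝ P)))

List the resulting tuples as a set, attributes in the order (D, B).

Q ⋈ P (natural join on A): {(21, 18, 10), (21, 18, 15), (25, 15, 16), (25, 15, 36), (25, 2, 16), (25, 2, 36), (25, 20, 16), (25, 20, 36), (6, 24, 14), (6, 24, 21), (6, 24, 40), (6, 32, 14), (6, 32, 21), (6, 32, 40)}
Apply σ_{D != 21}; surviving tuples: {(21, 18, 10), (21, 18, 15), (25, 15, 16), (25, 15, 36), (25, 2, 16), (25, 2, 36), (25, 20, 16), (25, 20, 36), (6, 24, 14), (6, 24, 40), (6, 32, 14), (6, 32, 40)}
π[D, B]: project onto (D, B) → {(10, 18), (14, 24), (14, 32), (15, 18), (16, 15), (16, 2), (16, 20), (36, 15), (36, 2), (36, 20), (40, 24), (40, 32)}

{(10, 18), (14, 24), (14, 32), (15, 18), (16, 15), (16, 2), (16, 20), (36, 15), (36, 2), (36, 20), (40, 24), (40, 32)}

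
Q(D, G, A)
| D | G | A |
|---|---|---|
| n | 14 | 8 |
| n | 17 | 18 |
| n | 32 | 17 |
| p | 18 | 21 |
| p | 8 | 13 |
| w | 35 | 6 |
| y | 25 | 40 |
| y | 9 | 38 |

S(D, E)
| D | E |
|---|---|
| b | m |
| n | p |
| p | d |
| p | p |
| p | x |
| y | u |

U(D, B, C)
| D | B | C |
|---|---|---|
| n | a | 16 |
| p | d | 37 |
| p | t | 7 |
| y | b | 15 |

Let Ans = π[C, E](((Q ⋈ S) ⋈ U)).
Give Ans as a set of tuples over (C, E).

{(15, u), (16, p), (37, d), (37, p), (37, x), (7, d), (7, p), (7, x)}

Joining Q and S on D yields {(n, 14, 8, p), (n, 17, 18, p), (n, 32, 17, p), (p, 18, 21, d), (p, 18, 21, p), (p, 18, 21, x), (p, 8, 13, d), (p, 8, 13, p), (p, 8, 13, x), (y, 25, 40, u), (y, 9, 38, u)}.
Joining (Q ⋈ S) and U on D yields {(n, 14, 8, p, a, 16), (n, 17, 18, p, a, 16), (n, 32, 17, p, a, 16), (p, 18, 21, d, d, 37), (p, 18, 21, d, t, 7), (p, 18, 21, p, d, 37), (p, 18, 21, p, t, 7), (p, 18, 21, x, d, 37), (p, 18, 21, x, t, 7), (p, 8, 13, d, d, 37), (p, 8, 13, d, t, 7), (p, 8, 13, p, d, 37), (p, 8, 13, p, t, 7), (p, 8, 13, x, d, 37), (p, 8, 13, x, t, 7), (y, 25, 40, u, b, 15), (y, 9, 38, u, b, 15)}.
Projecting to C, E (9 duplicate(s) eliminated): {(15, u), (16, p), (37, d), (37, p), (37, x), (7, d), (7, p), (7, x)}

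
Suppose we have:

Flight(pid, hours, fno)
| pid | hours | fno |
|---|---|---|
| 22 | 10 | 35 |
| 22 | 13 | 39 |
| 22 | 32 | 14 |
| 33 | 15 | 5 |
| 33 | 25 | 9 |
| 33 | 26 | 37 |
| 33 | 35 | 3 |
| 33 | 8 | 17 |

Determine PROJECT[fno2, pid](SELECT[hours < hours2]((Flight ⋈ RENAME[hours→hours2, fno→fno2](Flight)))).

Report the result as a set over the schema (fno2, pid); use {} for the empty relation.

{(14, 22), (3, 33), (37, 33), (39, 22), (5, 33), (9, 33)}

ρ[hours→hours2, fno→fno2]: schema becomes (pid, hours2, fno2); tuples unchanged.
Natural join on pid: {(22, 10, 35, 10, 35), (22, 10, 35, 13, 39), (22, 10, 35, 32, 14), (22, 13, 39, 10, 35), (22, 13, 39, 13, 39), (22, 13, 39, 32, 14), (22, 32, 14, 10, 35), (22, 32, 14, 13, 39), (22, 32, 14, 32, 14), (33, 15, 5, 15, 5), (33, 15, 5, 25, 9), (33, 15, 5, 26, 37), (33, 15, 5, 35, 3), (33, 15, 5, 8, 17), (33, 25, 9, 15, 5), (33, 25, 9, 25, 9), (33, 25, 9, 26, 37), (33, 25, 9, 35, 3), (33, 25, 9, 8, 17), (33, 26, 37, 15, 5), (33, 26, 37, 25, 9), (33, 26, 37, 26, 37), (33, 26, 37, 35, 3), (33, 26, 37, 8, 17), (33, 35, 3, 15, 5), (33, 35, 3, 25, 9), (33, 35, 3, 26, 37), (33, 35, 3, 35, 3), (33, 35, 3, 8, 17), (33, 8, 17, 15, 5), (33, 8, 17, 25, 9), (33, 8, 17, 26, 37), (33, 8, 17, 35, 3), (33, 8, 17, 8, 17)}
Apply σ_{hours < hours2}; surviving tuples: {(22, 10, 35, 13, 39), (22, 10, 35, 32, 14), (22, 13, 39, 32, 14), (33, 15, 5, 25, 9), (33, 15, 5, 26, 37), (33, 15, 5, 35, 3), (33, 25, 9, 26, 37), (33, 25, 9, 35, 3), (33, 26, 37, 35, 3), (33, 8, 17, 15, 5), (33, 8, 17, 25, 9), (33, 8, 17, 26, 37), (33, 8, 17, 35, 3)}
π[fno2, pid]: project onto (fno2, pid) (7 duplicate(s) eliminated) → {(14, 22), (3, 33), (37, 33), (39, 22), (5, 33), (9, 33)}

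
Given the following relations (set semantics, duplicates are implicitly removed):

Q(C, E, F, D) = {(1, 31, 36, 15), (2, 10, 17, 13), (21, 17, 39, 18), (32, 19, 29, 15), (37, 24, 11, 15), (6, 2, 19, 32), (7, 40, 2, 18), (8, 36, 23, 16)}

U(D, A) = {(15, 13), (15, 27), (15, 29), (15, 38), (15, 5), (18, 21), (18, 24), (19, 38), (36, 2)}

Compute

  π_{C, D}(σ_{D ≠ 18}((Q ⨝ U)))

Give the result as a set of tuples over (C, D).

{(1, 15), (32, 15), (37, 15)}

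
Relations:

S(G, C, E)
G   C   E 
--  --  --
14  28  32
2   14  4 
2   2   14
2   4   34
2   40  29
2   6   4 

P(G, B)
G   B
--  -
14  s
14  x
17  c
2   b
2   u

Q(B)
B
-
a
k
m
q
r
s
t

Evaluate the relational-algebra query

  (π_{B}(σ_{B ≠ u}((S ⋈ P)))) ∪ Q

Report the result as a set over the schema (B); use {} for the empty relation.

{a, b, k, m, q, r, s, t, x}

S ⋈ P (natural join on G): {(14, 28, 32, s), (14, 28, 32, x), (2, 14, 4, b), (2, 14, 4, u), (2, 2, 14, b), (2, 2, 14, u), (2, 4, 34, b), (2, 4, 34, u), (2, 40, 29, b), (2, 40, 29, u), (2, 6, 4, b), (2, 6, 4, u)}
Apply σ_{B ≠ u}; surviving tuples: {(14, 28, 32, s), (14, 28, 32, x), (2, 14, 4, b), (2, 2, 14, b), (2, 4, 34, b), (2, 40, 29, b), (2, 6, 4, b)}
Projecting to B (4 duplicate(s) eliminated): {b, s, x}
Taking the union: {a, b, k, m, q, r, s, t, x}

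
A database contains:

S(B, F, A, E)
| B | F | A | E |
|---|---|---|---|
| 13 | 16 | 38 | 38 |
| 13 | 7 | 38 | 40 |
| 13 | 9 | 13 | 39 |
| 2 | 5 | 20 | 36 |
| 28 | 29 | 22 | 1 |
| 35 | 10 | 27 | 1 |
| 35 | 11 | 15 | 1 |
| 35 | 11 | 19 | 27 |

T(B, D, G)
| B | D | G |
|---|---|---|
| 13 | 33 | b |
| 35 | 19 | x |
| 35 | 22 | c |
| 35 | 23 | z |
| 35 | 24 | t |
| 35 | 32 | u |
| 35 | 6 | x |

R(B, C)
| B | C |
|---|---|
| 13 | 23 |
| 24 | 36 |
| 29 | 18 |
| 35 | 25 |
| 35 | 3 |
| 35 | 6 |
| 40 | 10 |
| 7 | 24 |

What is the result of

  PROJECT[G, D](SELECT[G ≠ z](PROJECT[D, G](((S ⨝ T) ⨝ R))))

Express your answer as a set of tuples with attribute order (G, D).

Joining S and T on B yields {(13, 16, 38, 38, 33, b), (13, 7, 38, 40, 33, b), (13, 9, 13, 39, 33, b), (35, 10, 27, 1, 19, x), (35, 10, 27, 1, 22, c), (35, 10, 27, 1, 23, z), (35, 10, 27, 1, 24, t), (35, 10, 27, 1, 32, u), (35, 10, 27, 1, 6, x), (35, 11, 15, 1, 19, x), (35, 11, 15, 1, 22, c), (35, 11, 15, 1, 23, z), (35, 11, 15, 1, 24, t), (35, 11, 15, 1, 32, u), (35, 11, 15, 1, 6, x), (35, 11, 19, 27, 19, x), (35, 11, 19, 27, 22, c), (35, 11, 19, 27, 23, z), (35, 11, 19, 27, 24, t), (35, 11, 19, 27, 32, u), (35, 11, 19, 27, 6, x)}.
Joining (S ⨝ T) and R on B yields {(13, 16, 38, 38, 33, b, 23), (13, 7, 38, 40, 33, b, 23), (13, 9, 13, 39, 33, b, 23), (35, 10, 27, 1, 19, x, 25), (35, 10, 27, 1, 19, x, 3), (35, 10, 27, 1, 19, x, 6), (35, 10, 27, 1, 22, c, 25), (35, 10, 27, 1, 22, c, 3), (35, 10, 27, 1, 22, c, 6), (35, 10, 27, 1, 23, z, 25), (35, 10, 27, 1, 23, z, 3), (35, 10, 27, 1, 23, z, 6), (35, 10, 27, 1, 24, t, 25), (35, 10, 27, 1, 24, t, 3), (35, 10, 27, 1, 24, t, 6), (35, 10, 27, 1, 32, u, 25), (35, 10, 27, 1, 32, u, 3), (35, 10, 27, 1, 32, u, 6), (35, 10, 27, 1, 6, x, 25), (35, 10, 27, 1, 6, x, 3), (35, 10, 27, 1, 6, x, 6), (35, 11, 15, 1, 19, x, 25), (35, 11, 15, 1, 19, x, 3), (35, 11, 15, 1, 19, x, 6), (35, 11, 15, 1, 22, c, 25), (35, 11, 15, 1, 22, c, 3), (35, 11, 15, 1, 22, c, 6), (35, 11, 15, 1, 23, z, 25), (35, 11, 15, 1, 23, z, 3), (35, 11, 15, 1, 23, z, 6), (35, 11, 15, 1, 24, t, 25), (35, 11, 15, 1, 24, t, 3), (35, 11, 15, 1, 24, t, 6), (35, 11, 15, 1, 32, u, 25), (35, 11, 15, 1, 32, u, 3), (35, 11, 15, 1, 32, u, 6), (35, 11, 15, 1, 6, x, 25), (35, 11, 15, 1, 6, x, 3), (35, 11, 15, 1, 6, x, 6), (35, 11, 19, 27, 19, x, 25), (35, 11, 19, 27, 19, x, 3), (35, 11, 19, 27, 19, x, 6), (35, 11, 19, 27, 22, c, 25), (35, 11, 19, 27, 22, c, 3), (35, 11, 19, 27, 22, c, 6), (35, 11, 19, 27, 23, z, 25), (35, 11, 19, 27, 23, z, 3), (35, 11, 19, 27, 23, z, 6), (35, 11, 19, 27, 24, t, 25), (35, 11, 19, 27, 24, t, 3), (35, 11, 19, 27, 24, t, 6), (35, 11, 19, 27, 32, u, 25), (35, 11, 19, 27, 32, u, 3), (35, 11, 19, 27, 32, u, 6), (35, 11, 19, 27, 6, x, 25), (35, 11, 19, 27, 6, x, 3), (35, 11, 19, 27, 6, x, 6)}.
Keep only column(s) D, G (50 duplicate(s) eliminated): {(19, x), (22, c), (23, z), (24, t), (32, u), (33, b), (6, x)}
Apply σ_{G ≠ z}; surviving tuples: {(19, x), (22, c), (24, t), (32, u), (33, b), (6, x)}
Keep only column(s) G, D: {(b, 33), (c, 22), (t, 24), (u, 32), (x, 19), (x, 6)}

{(b, 33), (c, 22), (t, 24), (u, 32), (x, 19), (x, 6)}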